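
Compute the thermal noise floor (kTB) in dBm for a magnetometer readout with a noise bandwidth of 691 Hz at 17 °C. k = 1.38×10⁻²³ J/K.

−145.6 dBm

T = 17 °C + 273.15 = 290.15 K
P_n = kTB = 1.38×10⁻²³ × 290.15 × 6.91×10² = 2.77×10⁻¹⁸ W
In dBm: 10 log₁₀(2.77×10⁻¹⁸ / 10⁻³) = −145.6 dBm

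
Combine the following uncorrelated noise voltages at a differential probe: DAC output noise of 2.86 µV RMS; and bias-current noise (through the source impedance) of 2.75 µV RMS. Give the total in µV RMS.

3.97 µV

Uncorrelated sources add in power (mean-square): V_tot = √(ΣV_i²)
V_tot = √[(2.86×10⁻⁶)² + (2.75×10⁻⁶)²] = 3.97×10⁻⁶ V = 3.97 µV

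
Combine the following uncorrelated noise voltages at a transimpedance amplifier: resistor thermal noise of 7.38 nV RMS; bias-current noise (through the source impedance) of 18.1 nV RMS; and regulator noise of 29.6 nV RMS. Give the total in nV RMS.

Uncorrelated sources add in power (mean-square): V_tot = √(ΣV_i²)
V_tot = √[(7.38×10⁻⁹)² + (1.81×10⁻⁸)² + (2.96×10⁻⁸)²] = 3.55×10⁻⁸ V = 35.5 nV

35.5 nV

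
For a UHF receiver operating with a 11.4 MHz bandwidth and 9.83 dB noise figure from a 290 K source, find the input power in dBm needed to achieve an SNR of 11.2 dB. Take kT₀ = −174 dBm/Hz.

−82.4 dBm

Sensitivity = −174 + 10 log₁₀(B) + NF + SNR_min
= −174 + 70.57 + 9.83 + 11.2
= −82.40 dBm → −82.4 dBm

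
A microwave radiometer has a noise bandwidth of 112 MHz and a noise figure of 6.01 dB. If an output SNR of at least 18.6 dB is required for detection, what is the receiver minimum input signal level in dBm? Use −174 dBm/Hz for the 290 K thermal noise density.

Sensitivity = −174 + 10 log₁₀(B) + NF + SNR_min
= −174 + 80.49 + 6.01 + 18.6
= −68.90 dBm → −68.9 dBm

−68.9 dBm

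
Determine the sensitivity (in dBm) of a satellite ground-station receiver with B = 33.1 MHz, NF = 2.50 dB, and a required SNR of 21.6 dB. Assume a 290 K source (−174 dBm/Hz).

−74.7 dBm

Sensitivity = −174 + 10 log₁₀(B) + NF + SNR_min
= −174 + 75.2 + 2.50 + 21.6
= −74.70 dBm → −74.7 dBm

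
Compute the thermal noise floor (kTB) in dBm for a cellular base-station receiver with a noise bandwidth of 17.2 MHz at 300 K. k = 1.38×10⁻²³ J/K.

−101.5 dBm

P_n = kTB = 1.38×10⁻²³ × 300 × 1.72×10⁷ = 7.12×10⁻¹⁴ W
In dBm: 10 log₁₀(7.12×10⁻¹⁴ / 10⁻³) = −101.5 dBm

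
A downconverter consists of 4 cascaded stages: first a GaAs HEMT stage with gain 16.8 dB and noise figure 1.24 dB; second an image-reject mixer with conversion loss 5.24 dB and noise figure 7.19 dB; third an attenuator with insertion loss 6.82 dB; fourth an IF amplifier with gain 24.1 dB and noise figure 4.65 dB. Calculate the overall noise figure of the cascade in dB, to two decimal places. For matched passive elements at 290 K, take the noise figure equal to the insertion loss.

3.67 dB

Convert to linear (a loss of L dB is a gain of −L dB): F_i = 10^(NF_i/10), G_i = 10^(G_i,dB/10)
  Stage 1: F_1 = 10^(1.24/10) = 1.330, G_1 = 10^(16.8/10) = 47.86
  Stage 2: F_2 = 10^(7.19/10) = 5.236, G_2 = 10^(−5.24/10) = 0.2992
  Stage 3: F_3 = 10^(6.82/10) = 4.808, G_3 = 10^(−6.82/10) = 0.2080
  Stage 4: F_4 = 10^(4.65/10) = 2.917, G_4 = 10^(24.1/10) = 257.0
Friis cascade:
  F = 1.330 + (5.236 − 1)/47.86 + (4.808 − 1)/14.32 + (2.917 − 1)/2.979 = 2.329
NF = 10 log₁₀(2.329) = 3.67 dB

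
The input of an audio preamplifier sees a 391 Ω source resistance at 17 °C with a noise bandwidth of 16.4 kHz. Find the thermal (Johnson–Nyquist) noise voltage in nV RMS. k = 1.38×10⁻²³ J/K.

320 nV

T = 17 °C + 273.15 = 290.15 K
V_n = √(4kTRB)
4kTRB = 4 × 1.38×10⁻²³ × 290.15 × 3.91×10² × 1.64×10⁴ = 1.03×10⁻¹³ V²
V_n = √(1.03×10⁻¹³) = 3.20×10⁻⁷ V = 320 nV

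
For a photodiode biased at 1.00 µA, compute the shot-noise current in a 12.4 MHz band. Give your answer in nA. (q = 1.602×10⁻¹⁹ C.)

1.99 nA

I_n = √(2qI·B)
2qI·B = 2 × 1.602×10⁻¹⁹ × 1.00×10⁻⁶ × 1.24×10⁷ = 3.97×10⁻¹⁸ A²
I_n = √(3.97×10⁻¹⁸) = 1.99×10⁻⁹ A = 1.99 nA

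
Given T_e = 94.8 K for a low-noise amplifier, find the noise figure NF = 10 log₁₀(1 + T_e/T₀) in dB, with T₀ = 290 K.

1.23 dB

F = 1 + T_e/T₀ = 1 + 94.8/290 = 1.3269
NF = 10 log₁₀(1.3269) = 1.23 dB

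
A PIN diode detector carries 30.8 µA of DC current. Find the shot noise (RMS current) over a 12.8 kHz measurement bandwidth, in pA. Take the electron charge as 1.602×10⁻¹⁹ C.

355 pA

I_n = √(2qI·B)
2qI·B = 2 × 1.602×10⁻¹⁹ × 3.08×10⁻⁵ × 1.28×10⁴ = 1.26×10⁻¹⁹ A²
I_n = √(1.26×10⁻¹⁹) = 3.55×10⁻¹⁰ A = 355 pA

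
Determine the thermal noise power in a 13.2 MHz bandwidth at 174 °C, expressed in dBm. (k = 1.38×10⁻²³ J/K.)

−100.9 dBm

T = 174 °C + 273.15 = 447.15 K
P_n = kTB = 1.38×10⁻²³ × 447.15 × 1.32×10⁷ = 8.15×10⁻¹⁴ W
In dBm: 10 log₁₀(8.15×10⁻¹⁴ / 10⁻³) = −100.9 dBm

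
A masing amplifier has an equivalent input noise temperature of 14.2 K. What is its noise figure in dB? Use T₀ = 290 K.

F = 1 + T_e/T₀ = 1 + 14.2/290 = 1.04897
NF = 10 log₁₀(1.04897) = 0.208 dB

0.208 dB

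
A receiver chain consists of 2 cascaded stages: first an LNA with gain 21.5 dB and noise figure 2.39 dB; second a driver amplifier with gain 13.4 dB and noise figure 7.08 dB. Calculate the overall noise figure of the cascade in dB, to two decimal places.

2.46 dB

Convert to linear (a loss of L dB is a gain of −L dB): F_i = 10^(NF_i/10), G_i = 10^(G_i,dB/10)
  Stage 1: F_1 = 10^(2.39/10) = 1.734, G_1 = 10^(21.5/10) = 141.3
  Stage 2: F_2 = 10^(7.08/10) = 5.105, G_2 = 10^(13.4/10) = 21.88
Friis cascade:
  F = 1.734 + (5.105 − 1)/141.3 = 1.763
NF = 10 log₁₀(1.763) = 2.46 dB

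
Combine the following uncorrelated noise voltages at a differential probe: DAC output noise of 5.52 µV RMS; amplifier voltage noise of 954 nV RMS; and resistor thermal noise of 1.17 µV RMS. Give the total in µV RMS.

Uncorrelated sources add in power (mean-square): V_tot = √(ΣV_i²)
V_tot = √[(5.52×10⁻⁶)² + (9.54×10⁻⁷)² + (1.17×10⁻⁶)²] = 5.72×10⁻⁶ V = 5.72 µV

5.72 µV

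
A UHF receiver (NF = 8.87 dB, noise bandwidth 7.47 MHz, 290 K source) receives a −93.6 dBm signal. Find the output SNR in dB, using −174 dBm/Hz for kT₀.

Noise floor: N = −174 + 10 log₁₀(B) + NF
10 log₁₀(7.47×10⁶) = 68.73 dB
N = −174 + 68.73 + 8.87 = −96.40 dBm
SNR = P_sig − N = −93.6 − (−96.40) = 2.80 dB → 2.8 dB

2.8 dB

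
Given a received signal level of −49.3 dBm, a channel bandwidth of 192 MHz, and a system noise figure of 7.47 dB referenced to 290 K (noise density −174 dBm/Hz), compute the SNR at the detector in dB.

34.4 dB

Noise floor: N = −174 + 10 log₁₀(B) + NF
10 log₁₀(1.92×10⁸) = 82.83 dB
N = −174 + 82.83 + 7.47 = −83.70 dBm
SNR = P_sig − N = −49.3 − (−83.70) = 34.40 dB → 34.4 dB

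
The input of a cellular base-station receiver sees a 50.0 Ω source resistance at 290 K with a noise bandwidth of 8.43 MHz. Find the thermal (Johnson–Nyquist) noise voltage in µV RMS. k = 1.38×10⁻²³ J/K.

2.60 µV

V_n = √(4kTRB)
4kTRB = 4 × 1.38×10⁻²³ × 290 × 5.00×10¹ × 8.43×10⁶ = 6.75×10⁻¹² V²
V_n = √(6.75×10⁻¹²) = 2.60×10⁻⁶ V = 2.60 µV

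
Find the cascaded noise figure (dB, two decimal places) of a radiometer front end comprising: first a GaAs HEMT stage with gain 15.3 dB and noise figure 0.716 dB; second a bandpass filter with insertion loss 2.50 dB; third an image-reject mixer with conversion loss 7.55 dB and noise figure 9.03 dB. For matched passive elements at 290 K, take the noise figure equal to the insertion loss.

1.96 dB

Convert to linear (a loss of L dB is a gain of −L dB): F_i = 10^(NF_i/10), G_i = 10^(G_i,dB/10)
  Stage 1: F_1 = 10^(0.716/10) = 1.179, G_1 = 10^(15.3/10) = 33.88
  Stage 2: F_2 = 10^(2.50/10) = 1.778, G_2 = 10^(−2.50/10) = 0.5623
  Stage 3: F_3 = 10^(9.03/10) = 7.998, G_3 = 10^(−7.55/10) = 0.1758
Friis cascade:
  F = 1.179 + (1.778 − 1)/33.88 + (7.998 − 1)/19.05 = 1.569
NF = 10 log₁₀(1.569) = 1.96 dB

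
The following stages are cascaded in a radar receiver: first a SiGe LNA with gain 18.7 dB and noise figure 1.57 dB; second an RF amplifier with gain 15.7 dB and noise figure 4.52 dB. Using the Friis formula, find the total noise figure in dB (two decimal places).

Convert to linear (a loss of L dB is a gain of −L dB): F_i = 10^(NF_i/10), G_i = 10^(G_i,dB/10)
  Stage 1: F_1 = 10^(1.57/10) = 1.435, G_1 = 10^(18.7/10) = 74.13
  Stage 2: F_2 = 10^(4.52/10) = 2.831, G_2 = 10^(15.7/10) = 37.15
Friis cascade:
  F = 1.435 + (2.831 − 1)/74.13 = 1.460
NF = 10 log₁₀(1.460) = 1.64 dB

1.64 dB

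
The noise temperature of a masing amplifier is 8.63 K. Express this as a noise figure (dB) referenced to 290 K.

F = 1 + T_e/T₀ = 1 + 8.63/290 = 1.02976
NF = 10 log₁₀(1.02976) = 0.127 dB

0.127 dB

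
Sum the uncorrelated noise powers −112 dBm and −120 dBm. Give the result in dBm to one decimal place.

−111.4 dBm

Convert to linear, add, convert back:
P₁ = 6.31×10⁻¹⁵ W, P₂ = 1.00×10⁻¹⁵ W
P_tot = 7.31×10⁻¹⁵ W → 10 log₁₀(P_tot / 10⁻³) = −111.4 dBm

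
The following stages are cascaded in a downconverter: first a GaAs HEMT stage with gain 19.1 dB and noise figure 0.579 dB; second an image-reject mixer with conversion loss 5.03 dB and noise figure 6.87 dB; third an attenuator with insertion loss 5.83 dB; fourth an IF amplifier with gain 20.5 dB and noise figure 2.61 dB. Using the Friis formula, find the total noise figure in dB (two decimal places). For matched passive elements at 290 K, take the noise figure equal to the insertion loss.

1.54 dB

Convert to linear (a loss of L dB is a gain of −L dB): F_i = 10^(NF_i/10), G_i = 10^(G_i,dB/10)
  Stage 1: F_1 = 10^(0.579/10) = 1.143, G_1 = 10^(19.1/10) = 81.28
  Stage 2: F_2 = 10^(6.87/10) = 4.864, G_2 = 10^(−5.03/10) = 0.3141
  Stage 3: F_3 = 10^(5.83/10) = 3.828, G_3 = 10^(−5.83/10) = 0.2612
  Stage 4: F_4 = 10^(2.61/10) = 1.824, G_4 = 10^(20.5/10) = 112.2
Friis cascade:
  F = 1.143 + (4.864 − 1)/81.28 + (3.828 − 1)/25.53 + (1.824 − 1)/6.668 = 1.425
NF = 10 log₁₀(1.425) = 1.54 dB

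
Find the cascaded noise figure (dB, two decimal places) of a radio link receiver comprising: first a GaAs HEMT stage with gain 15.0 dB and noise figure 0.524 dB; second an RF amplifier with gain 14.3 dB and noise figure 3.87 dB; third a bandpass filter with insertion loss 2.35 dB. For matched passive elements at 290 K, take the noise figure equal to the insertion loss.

0.70 dB

Convert to linear (a loss of L dB is a gain of −L dB): F_i = 10^(NF_i/10), G_i = 10^(G_i,dB/10)
  Stage 1: F_1 = 10^(0.524/10) = 1.128, G_1 = 10^(15.0/10) = 31.62
  Stage 2: F_2 = 10^(3.87/10) = 2.438, G_2 = 10^(14.3/10) = 26.92
  Stage 3: F_3 = 10^(2.35/10) = 1.718, G_3 = 10^(−2.35/10) = 0.5821
Friis cascade:
  F = 1.128 + (2.438 − 1)/31.62 + (1.718 − 1)/851.1 = 1.175
NF = 10 log₁₀(1.175) = 0.70 dB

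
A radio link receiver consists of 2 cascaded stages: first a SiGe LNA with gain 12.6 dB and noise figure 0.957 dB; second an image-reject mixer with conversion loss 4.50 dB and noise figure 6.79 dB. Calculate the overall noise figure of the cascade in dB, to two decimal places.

1.63 dB

Convert to linear (a loss of L dB is a gain of −L dB): F_i = 10^(NF_i/10), G_i = 10^(G_i,dB/10)
  Stage 1: F_1 = 10^(0.957/10) = 1.247, G_1 = 10^(12.6/10) = 18.20
  Stage 2: F_2 = 10^(6.79/10) = 4.775, G_2 = 10^(−4.50/10) = 0.3548
Friis cascade:
  F = 1.247 + (4.775 − 1)/18.20 = 1.454
NF = 10 log₁₀(1.454) = 1.63 dB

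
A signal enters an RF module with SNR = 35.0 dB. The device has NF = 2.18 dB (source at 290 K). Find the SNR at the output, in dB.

By definition F = SNR_in/SNR_out, so in dB: SNR_out = SNR_in − NF
SNR_out = 35.0 − 2.18 = 32.82 dB

32.82 dB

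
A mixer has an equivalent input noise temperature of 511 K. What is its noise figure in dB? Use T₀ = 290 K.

F = 1 + T_e/T₀ = 1 + 511/290 = 2.76207
NF = 10 log₁₀(2.76207) = 4.41 dB

4.41 dB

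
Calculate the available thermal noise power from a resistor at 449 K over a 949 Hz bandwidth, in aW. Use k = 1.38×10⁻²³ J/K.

P_n = kTB = 1.38×10⁻²³ × 449 × 9.49×10² = 5.88×10⁻¹⁸ W = 5.88 aW

5.88 aW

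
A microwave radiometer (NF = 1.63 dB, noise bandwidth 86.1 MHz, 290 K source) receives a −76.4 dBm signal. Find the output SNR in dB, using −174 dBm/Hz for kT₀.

Noise floor: N = −174 + 10 log₁₀(B) + NF
10 log₁₀(8.61×10⁷) = 79.35 dB
N = −174 + 79.35 + 1.63 = −93.02 dBm
SNR = P_sig − N = −76.4 − (−93.02) = 16.62 dB → 16.6 dB

16.6 dB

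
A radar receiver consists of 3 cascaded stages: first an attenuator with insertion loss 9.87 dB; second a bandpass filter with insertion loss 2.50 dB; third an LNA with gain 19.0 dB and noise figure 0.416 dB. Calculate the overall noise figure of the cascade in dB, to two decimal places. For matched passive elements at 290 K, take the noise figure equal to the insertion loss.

12.79 dB

Convert to linear (a loss of L dB is a gain of −L dB): F_i = 10^(NF_i/10), G_i = 10^(G_i,dB/10)
  Stage 1: F_1 = 10^(9.87/10) = 9.705, G_1 = 10^(−9.87/10) = 0.1030
  Stage 2: F_2 = 10^(2.50/10) = 1.778, G_2 = 10^(−2.50/10) = 0.5623
  Stage 3: F_3 = 10^(0.416/10) = 1.101, G_3 = 10^(19.0/10) = 79.43
Friis cascade:
  F = 9.705 + (1.778 − 1)/0.1030 + (1.101 − 1)/0.05794 = 18.99
NF = 10 log₁₀(18.99) = 12.79 dB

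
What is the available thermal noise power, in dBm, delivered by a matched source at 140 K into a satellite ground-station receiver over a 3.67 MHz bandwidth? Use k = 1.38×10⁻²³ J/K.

P_n = kTB = 1.38×10⁻²³ × 140 × 3.67×10⁶ = 7.09×10⁻¹⁵ W
In dBm: 10 log₁₀(7.09×10⁻¹⁵ / 10⁻³) = −111.5 dBm

−111.5 dBm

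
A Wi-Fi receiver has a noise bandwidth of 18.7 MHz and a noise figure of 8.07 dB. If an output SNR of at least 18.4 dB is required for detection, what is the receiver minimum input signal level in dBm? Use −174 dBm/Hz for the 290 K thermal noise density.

−74.8 dBm

Sensitivity = −174 + 10 log₁₀(B) + NF + SNR_min
= −174 + 72.72 + 8.07 + 18.4
= −74.81 dBm → −74.8 dBm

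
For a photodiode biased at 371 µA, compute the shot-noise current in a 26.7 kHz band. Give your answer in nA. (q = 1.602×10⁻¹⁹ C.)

I_n = √(2qI·B)
2qI·B = 2 × 1.602×10⁻¹⁹ × 3.71×10⁻⁴ × 2.67×10⁴ = 3.17×10⁻¹⁸ A²
I_n = √(3.17×10⁻¹⁸) = 1.78×10⁻⁹ A = 1.78 nA

1.78 nA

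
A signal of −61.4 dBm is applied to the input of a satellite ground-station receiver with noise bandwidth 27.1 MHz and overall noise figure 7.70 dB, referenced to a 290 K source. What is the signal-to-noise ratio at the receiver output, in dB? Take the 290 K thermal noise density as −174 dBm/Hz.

Noise floor: N = −174 + 10 log₁₀(B) + NF
10 log₁₀(2.71×10⁷) = 74.33 dB
N = −174 + 74.33 + 7.70 = −91.97 dBm
SNR = P_sig − N = −61.4 − (−91.97) = 30.57 dB → 30.6 dB

30.6 dB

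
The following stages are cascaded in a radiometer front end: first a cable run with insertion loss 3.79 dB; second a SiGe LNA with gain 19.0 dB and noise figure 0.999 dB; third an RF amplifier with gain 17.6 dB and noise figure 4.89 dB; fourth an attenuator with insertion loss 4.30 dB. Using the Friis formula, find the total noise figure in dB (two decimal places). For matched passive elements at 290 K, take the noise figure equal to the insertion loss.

Convert to linear (a loss of L dB is a gain of −L dB): F_i = 10^(NF_i/10), G_i = 10^(G_i,dB/10)
  Stage 1: F_1 = 10^(3.79/10) = 2.393, G_1 = 10^(−3.79/10) = 0.4178
  Stage 2: F_2 = 10^(0.999/10) = 1.259, G_2 = 10^(19.0/10) = 79.43
  Stage 3: F_3 = 10^(4.89/10) = 3.083, G_3 = 10^(17.6/10) = 57.54
  Stage 4: F_4 = 10^(4.30/10) = 2.692, G_4 = 10^(−4.30/10) = 0.3715
Friis cascade:
  F = 2.393 + (1.259 − 1)/0.4178 + (3.083 − 1)/33.19 + (2.692 − 1)/1910 = 3.076
NF = 10 log₁₀(3.076) = 4.88 dB

4.88 dB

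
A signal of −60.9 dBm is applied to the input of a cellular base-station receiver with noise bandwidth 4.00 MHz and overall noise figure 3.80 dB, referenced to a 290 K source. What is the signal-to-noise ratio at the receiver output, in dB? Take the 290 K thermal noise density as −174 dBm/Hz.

43.3 dB

Noise floor: N = −174 + 10 log₁₀(B) + NF
10 log₁₀(4.00×10⁶) = 66.02 dB
N = −174 + 66.02 + 3.80 = −104.18 dBm
SNR = P_sig − N = −60.9 − (−104.18) = 43.28 dB → 43.3 dB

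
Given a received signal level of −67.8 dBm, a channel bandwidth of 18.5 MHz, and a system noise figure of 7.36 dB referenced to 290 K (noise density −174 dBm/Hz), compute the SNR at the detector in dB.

26.2 dB

Noise floor: N = −174 + 10 log₁₀(B) + NF
10 log₁₀(1.85×10⁷) = 72.67 dB
N = −174 + 72.67 + 7.36 = −93.97 dBm
SNR = P_sig − N = −67.8 − (−93.97) = 26.17 dB → 26.2 dB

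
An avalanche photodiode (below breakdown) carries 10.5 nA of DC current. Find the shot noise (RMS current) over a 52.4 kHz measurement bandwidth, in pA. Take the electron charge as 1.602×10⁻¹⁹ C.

I_n = √(2qI·B)
2qI·B = 2 × 1.602×10⁻¹⁹ × 1.05×10⁻⁸ × 5.24×10⁴ = 1.76×10⁻²² A²
I_n = √(1.76×10⁻²²) = 1.33×10⁻¹¹ A = 13.3 pA

13.3 pA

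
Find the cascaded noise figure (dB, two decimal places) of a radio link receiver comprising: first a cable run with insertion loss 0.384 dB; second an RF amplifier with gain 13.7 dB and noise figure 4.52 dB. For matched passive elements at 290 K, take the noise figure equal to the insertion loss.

Convert to linear (a loss of L dB is a gain of −L dB): F_i = 10^(NF_i/10), G_i = 10^(G_i,dB/10)
  Stage 1: F_1 = 10^(0.384/10) = 1.092, G_1 = 10^(−0.384/10) = 0.9154
  Stage 2: F_2 = 10^(4.52/10) = 2.831, G_2 = 10^(13.7/10) = 23.44
Friis cascade:
  F = 1.092 + (2.831 − 1)/0.9154 = 3.093
NF = 10 log₁₀(3.093) = 4.90 dB

4.90 dB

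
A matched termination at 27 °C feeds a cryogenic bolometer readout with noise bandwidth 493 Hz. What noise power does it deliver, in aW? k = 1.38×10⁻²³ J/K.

2.04 aW

T = 27 °C + 273.15 = 300.15 K
P_n = kTB = 1.38×10⁻²³ × 300.15 × 4.93×10² = 2.04×10⁻¹⁸ W = 2.04 aW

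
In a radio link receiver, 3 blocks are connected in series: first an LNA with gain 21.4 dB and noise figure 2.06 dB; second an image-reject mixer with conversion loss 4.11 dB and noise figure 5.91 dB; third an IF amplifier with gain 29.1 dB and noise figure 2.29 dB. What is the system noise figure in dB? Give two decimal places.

2.15 dB

Convert to linear (a loss of L dB is a gain of −L dB): F_i = 10^(NF_i/10), G_i = 10^(G_i,dB/10)
  Stage 1: F_1 = 10^(2.06/10) = 1.607, G_1 = 10^(21.4/10) = 138.0
  Stage 2: F_2 = 10^(5.91/10) = 3.899, G_2 = 10^(−4.11/10) = 0.3882
  Stage 3: F_3 = 10^(2.29/10) = 1.694, G_3 = 10^(29.1/10) = 812.8
Friis cascade:
  F = 1.607 + (3.899 − 1)/138.0 + (1.694 − 1)/53.58 = 1.641
NF = 10 log₁₀(1.641) = 2.15 dB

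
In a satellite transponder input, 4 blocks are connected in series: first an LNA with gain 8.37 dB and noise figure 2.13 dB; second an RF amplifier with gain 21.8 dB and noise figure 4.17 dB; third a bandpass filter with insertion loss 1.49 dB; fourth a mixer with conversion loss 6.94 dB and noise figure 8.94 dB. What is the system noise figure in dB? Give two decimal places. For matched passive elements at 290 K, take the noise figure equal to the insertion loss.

Convert to linear (a loss of L dB is a gain of −L dB): F_i = 10^(NF_i/10), G_i = 10^(G_i,dB/10)
  Stage 1: F_1 = 10^(2.13/10) = 1.633, G_1 = 10^(8.37/10) = 6.871
  Stage 2: F_2 = 10^(4.17/10) = 2.612, G_2 = 10^(21.8/10) = 151.4
  Stage 3: F_3 = 10^(1.49/10) = 1.409, G_3 = 10^(−1.49/10) = 0.7096
  Stage 4: F_4 = 10^(8.94/10) = 7.834, G_4 = 10^(−6.94/10) = 0.2023
Friis cascade:
  F = 1.633 + (2.612 − 1)/6.871 + (1.409 − 1)/1040 + (7.834 − 1)/737.9 = 1.877
NF = 10 log₁₀(1.877) = 2.74 dB

2.74 dB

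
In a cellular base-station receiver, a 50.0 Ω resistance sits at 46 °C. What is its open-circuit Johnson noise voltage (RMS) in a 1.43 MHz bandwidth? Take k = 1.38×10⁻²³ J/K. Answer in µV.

1.12 µV

T = 46 °C + 273.15 = 319.15 K
V_n = √(4kTRB)
4kTRB = 4 × 1.38×10⁻²³ × 319.15 × 5.00×10¹ × 1.43×10⁶ = 1.26×10⁻¹² V²
V_n = √(1.26×10⁻¹²) = 1.12×10⁻⁶ V = 1.12 µV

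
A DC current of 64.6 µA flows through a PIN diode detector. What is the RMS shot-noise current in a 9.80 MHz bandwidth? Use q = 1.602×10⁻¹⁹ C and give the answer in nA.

I_n = √(2qI·B)
2qI·B = 2 × 1.602×10⁻¹⁹ × 6.46×10⁻⁵ × 9.80×10⁶ = 2.03×10⁻¹⁶ A²
I_n = √(2.03×10⁻¹⁶) = 1.42×10⁻⁸ A = 14.2 nA

14.2 nA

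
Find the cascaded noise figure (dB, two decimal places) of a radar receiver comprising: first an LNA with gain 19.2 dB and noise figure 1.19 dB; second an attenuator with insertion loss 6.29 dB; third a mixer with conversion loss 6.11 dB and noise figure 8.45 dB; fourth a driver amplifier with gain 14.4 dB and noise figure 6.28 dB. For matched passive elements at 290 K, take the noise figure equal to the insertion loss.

3.69 dB

Convert to linear (a loss of L dB is a gain of −L dB): F_i = 10^(NF_i/10), G_i = 10^(G_i,dB/10)
  Stage 1: F_1 = 10^(1.19/10) = 1.315, G_1 = 10^(19.2/10) = 83.18
  Stage 2: F_2 = 10^(6.29/10) = 4.256, G_2 = 10^(−6.29/10) = 0.2350
  Stage 3: F_3 = 10^(8.45/10) = 6.998, G_3 = 10^(−6.11/10) = 0.2449
  Stage 4: F_4 = 10^(6.28/10) = 4.246, G_4 = 10^(14.4/10) = 27.54
Friis cascade:
  F = 1.315 + (4.256 − 1)/83.18 + (6.998 − 1)/19.54 + (4.246 − 1)/4.786 = 2.340
NF = 10 log₁₀(2.340) = 3.69 dB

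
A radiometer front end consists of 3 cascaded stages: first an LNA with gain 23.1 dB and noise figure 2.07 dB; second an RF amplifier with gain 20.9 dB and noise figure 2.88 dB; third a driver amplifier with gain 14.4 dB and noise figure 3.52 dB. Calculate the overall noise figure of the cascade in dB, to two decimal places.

2.08 dB

Convert to linear (a loss of L dB is a gain of −L dB): F_i = 10^(NF_i/10), G_i = 10^(G_i,dB/10)
  Stage 1: F_1 = 10^(2.07/10) = 1.611, G_1 = 10^(23.1/10) = 204.2
  Stage 2: F_2 = 10^(2.88/10) = 1.941, G_2 = 10^(20.9/10) = 123.0
  Stage 3: F_3 = 10^(3.52/10) = 2.249, G_3 = 10^(14.4/10) = 27.54
Friis cascade:
  F = 1.611 + (1.941 − 1)/204.2 + (2.249 − 1)/2.512×10⁴ = 1.615
NF = 10 log₁₀(1.615) = 2.08 dB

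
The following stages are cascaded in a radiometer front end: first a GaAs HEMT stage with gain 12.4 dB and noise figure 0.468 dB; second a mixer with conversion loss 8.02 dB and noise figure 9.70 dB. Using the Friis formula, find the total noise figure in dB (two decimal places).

Convert to linear (a loss of L dB is a gain of −L dB): F_i = 10^(NF_i/10), G_i = 10^(G_i,dB/10)
  Stage 1: F_1 = 10^(0.468/10) = 1.114, G_1 = 10^(12.4/10) = 17.38
  Stage 2: F_2 = 10^(9.70/10) = 9.333, G_2 = 10^(−8.02/10) = 0.1578
Friis cascade:
  F = 1.114 + (9.333 − 1)/17.38 = 1.593
NF = 10 log₁₀(1.593) = 2.02 dB

2.02 dB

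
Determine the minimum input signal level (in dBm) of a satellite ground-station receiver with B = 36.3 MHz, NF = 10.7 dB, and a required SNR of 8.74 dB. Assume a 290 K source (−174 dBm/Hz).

Sensitivity = −174 + 10 log₁₀(B) + NF + SNR_min
= −174 + 75.6 + 10.7 + 8.74
= −78.96 dBm → −79.0 dBm

−79.0 dBm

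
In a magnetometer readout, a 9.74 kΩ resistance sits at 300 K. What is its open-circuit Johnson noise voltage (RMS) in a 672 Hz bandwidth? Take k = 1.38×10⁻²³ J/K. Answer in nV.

V_n = √(4kTRB)
4kTRB = 4 × 1.38×10⁻²³ × 300 × 9.74×10³ × 6.72×10² = 1.08×10⁻¹³ V²
V_n = √(1.08×10⁻¹³) = 3.29×10⁻⁷ V = 329 nV

329 nV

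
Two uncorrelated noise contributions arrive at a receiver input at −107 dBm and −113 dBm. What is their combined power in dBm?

−106.0 dBm

Convert to linear, add, convert back:
P₁ = 2.00×10⁻¹⁴ W, P₂ = 5.01×10⁻¹⁵ W
P_tot = 2.50×10⁻¹⁴ W → 10 log₁₀(P_tot / 10⁻³) = −106.0 dBm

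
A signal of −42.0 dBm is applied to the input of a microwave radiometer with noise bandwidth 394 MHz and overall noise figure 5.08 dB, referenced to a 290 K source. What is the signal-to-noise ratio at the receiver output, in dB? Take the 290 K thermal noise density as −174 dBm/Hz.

Noise floor: N = −174 + 10 log₁₀(B) + NF
10 log₁₀(3.94×10⁸) = 85.95 dB
N = −174 + 85.95 + 5.08 = −82.97 dBm
SNR = P_sig − N = −42.0 − (−82.97) = 40.97 dB → 41.0 dB

41.0 dB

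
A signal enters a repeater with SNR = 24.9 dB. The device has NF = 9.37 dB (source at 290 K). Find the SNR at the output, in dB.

By definition F = SNR_in/SNR_out, so in dB: SNR_out = SNR_in − NF
SNR_out = 24.9 − 9.37 = 15.53 dB

15.53 dB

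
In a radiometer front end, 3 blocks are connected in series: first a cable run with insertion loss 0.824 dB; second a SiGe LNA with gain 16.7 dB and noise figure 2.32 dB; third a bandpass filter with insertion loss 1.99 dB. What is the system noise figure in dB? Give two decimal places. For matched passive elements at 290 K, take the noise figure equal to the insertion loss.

3.18 dB

Convert to linear (a loss of L dB is a gain of −L dB): F_i = 10^(NF_i/10), G_i = 10^(G_i,dB/10)
  Stage 1: F_1 = 10^(0.824/10) = 1.209, G_1 = 10^(−0.824/10) = 0.8272
  Stage 2: F_2 = 10^(2.32/10) = 1.706, G_2 = 10^(16.7/10) = 46.77
  Stage 3: F_3 = 10^(1.99/10) = 1.581, G_3 = 10^(−1.99/10) = 0.6324
Friis cascade:
  F = 1.209 + (1.706 − 1)/0.8272 + (1.581 − 1)/38.69 = 2.078
NF = 10 log₁₀(2.078) = 3.18 dB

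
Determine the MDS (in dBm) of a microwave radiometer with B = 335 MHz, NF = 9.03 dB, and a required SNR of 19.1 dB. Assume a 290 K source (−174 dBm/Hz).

Sensitivity = −174 + 10 log₁₀(B) + NF + SNR_min
= −174 + 85.25 + 9.03 + 19.1
= −60.62 dBm → −60.6 dBm

−60.6 dBm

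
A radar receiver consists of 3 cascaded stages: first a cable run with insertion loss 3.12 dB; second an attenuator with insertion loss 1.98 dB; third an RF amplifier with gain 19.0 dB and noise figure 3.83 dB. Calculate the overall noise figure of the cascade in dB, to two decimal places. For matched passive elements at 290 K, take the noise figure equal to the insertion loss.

Convert to linear (a loss of L dB is a gain of −L dB): F_i = 10^(NF_i/10), G_i = 10^(G_i,dB/10)
  Stage 1: F_1 = 10^(3.12/10) = 2.051, G_1 = 10^(−3.12/10) = 0.4875
  Stage 2: F_2 = 10^(1.98/10) = 1.578, G_2 = 10^(−1.98/10) = 0.6339
  Stage 3: F_3 = 10^(3.83/10) = 2.415, G_3 = 10^(19.0/10) = 79.43
Friis cascade:
  F = 2.051 + (1.578 − 1)/0.4875 + (2.415 − 1)/0.3090 = 7.816
NF = 10 log₁₀(7.816) = 8.93 dB

8.93 dB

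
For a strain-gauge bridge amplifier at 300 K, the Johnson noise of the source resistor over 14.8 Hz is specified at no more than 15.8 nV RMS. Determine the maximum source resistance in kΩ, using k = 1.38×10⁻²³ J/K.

Johnson–Nyquist: V_n = √(4kTRB) ⇒ R = V_n² / (4kTB)
4kTB = 4 × 1.38×10⁻²³ × 300 × 1.48×10¹ = 2.45×10⁻¹⁹
R = (1.58×10⁻⁸)² / 2.45×10⁻¹⁹ = 1.02×10³ Ω = 1.02 kΩ

1.02 kΩ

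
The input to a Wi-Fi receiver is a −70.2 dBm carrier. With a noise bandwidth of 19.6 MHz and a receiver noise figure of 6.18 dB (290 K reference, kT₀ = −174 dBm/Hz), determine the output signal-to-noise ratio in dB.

Noise floor: N = −174 + 10 log₁₀(B) + NF
10 log₁₀(1.96×10⁷) = 72.92 dB
N = −174 + 72.92 + 6.18 = −94.90 dBm
SNR = P_sig − N = −70.2 − (−94.90) = 24.70 dB → 24.7 dB

24.7 dB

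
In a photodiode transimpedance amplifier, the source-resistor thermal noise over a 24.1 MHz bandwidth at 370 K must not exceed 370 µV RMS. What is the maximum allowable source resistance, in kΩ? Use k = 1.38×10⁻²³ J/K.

278 kΩ

Johnson–Nyquist: V_n = √(4kTRB) ⇒ R = V_n² / (4kTB)
4kTB = 4 × 1.38×10⁻²³ × 370 × 2.41×10⁷ = 4.92×10⁻¹³
R = (3.70×10⁻⁴)² / 4.92×10⁻¹³ = 2.78×10⁵ Ω = 278 kΩ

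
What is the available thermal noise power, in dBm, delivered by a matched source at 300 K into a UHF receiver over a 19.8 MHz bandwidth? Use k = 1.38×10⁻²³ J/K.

−100.9 dBm

P_n = kTB = 1.38×10⁻²³ × 300 × 1.98×10⁷ = 8.20×10⁻¹⁴ W
In dBm: 10 log₁₀(8.20×10⁻¹⁴ / 10⁻³) = −100.9 dBm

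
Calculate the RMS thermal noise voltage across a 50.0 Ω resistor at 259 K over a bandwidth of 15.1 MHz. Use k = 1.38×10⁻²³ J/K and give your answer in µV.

V_n = √(4kTRB)
4kTRB = 4 × 1.38×10⁻²³ × 259 × 5.00×10¹ × 1.51×10⁷ = 1.08×10⁻¹¹ V²
V_n = √(1.08×10⁻¹¹) = 3.29×10⁻⁶ V = 3.29 µV

3.29 µV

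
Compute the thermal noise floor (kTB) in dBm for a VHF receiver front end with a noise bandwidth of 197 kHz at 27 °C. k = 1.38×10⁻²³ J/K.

−120.9 dBm

T = 27 °C + 273.15 = 300.15 K
P_n = kTB = 1.38×10⁻²³ × 300.15 × 1.97×10⁵ = 8.16×10⁻¹⁶ W
In dBm: 10 log₁₀(8.16×10⁻¹⁶ / 10⁻³) = −120.9 dBm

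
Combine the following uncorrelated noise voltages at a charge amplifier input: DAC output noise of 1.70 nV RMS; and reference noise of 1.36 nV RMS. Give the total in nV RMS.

Uncorrelated sources add in power (mean-square): V_tot = √(ΣV_i²)
V_tot = √[(1.70×10⁻⁹)² + (1.36×10⁻⁹)²] = 2.18×10⁻⁹ V = 2.18 nV

2.18 nV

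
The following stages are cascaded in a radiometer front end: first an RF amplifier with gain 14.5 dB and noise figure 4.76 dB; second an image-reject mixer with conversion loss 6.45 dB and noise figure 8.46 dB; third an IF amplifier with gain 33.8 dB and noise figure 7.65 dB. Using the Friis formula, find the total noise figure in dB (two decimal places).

5.98 dB

Convert to linear (a loss of L dB is a gain of −L dB): F_i = 10^(NF_i/10), G_i = 10^(G_i,dB/10)
  Stage 1: F_1 = 10^(4.76/10) = 2.992, G_1 = 10^(14.5/10) = 28.18
  Stage 2: F_2 = 10^(8.46/10) = 7.015, G_2 = 10^(−6.45/10) = 0.2265
  Stage 3: F_3 = 10^(7.65/10) = 5.821, G_3 = 10^(33.8/10) = 2399
Friis cascade:
  F = 2.992 + (7.015 − 1)/28.18 + (5.821 − 1)/6.383 = 3.961
NF = 10 log₁₀(3.961) = 5.98 dB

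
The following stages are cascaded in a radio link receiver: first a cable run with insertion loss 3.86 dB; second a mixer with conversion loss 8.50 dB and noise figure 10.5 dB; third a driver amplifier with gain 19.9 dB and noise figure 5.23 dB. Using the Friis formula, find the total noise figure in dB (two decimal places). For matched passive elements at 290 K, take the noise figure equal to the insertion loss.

Convert to linear (a loss of L dB is a gain of −L dB): F_i = 10^(NF_i/10), G_i = 10^(G_i,dB/10)
  Stage 1: F_1 = 10^(3.86/10) = 2.432, G_1 = 10^(−3.86/10) = 0.4111
  Stage 2: F_2 = 10^(10.5/10) = 11.22, G_2 = 10^(−8.50/10) = 0.1413
  Stage 3: F_3 = 10^(5.23/10) = 3.334, G_3 = 10^(19.9/10) = 97.72
Friis cascade:
  F = 2.432 + (11.22 − 1)/0.4111 + (3.334 − 1)/0.05808 = 67.48
NF = 10 log₁₀(67.48) = 18.29 dB

18.29 dB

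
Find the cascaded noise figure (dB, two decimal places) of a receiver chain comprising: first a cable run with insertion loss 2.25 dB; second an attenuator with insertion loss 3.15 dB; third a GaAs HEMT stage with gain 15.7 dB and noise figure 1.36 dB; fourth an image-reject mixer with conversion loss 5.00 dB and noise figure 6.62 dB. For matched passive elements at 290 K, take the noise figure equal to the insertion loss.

7.06 dB

Convert to linear (a loss of L dB is a gain of −L dB): F_i = 10^(NF_i/10), G_i = 10^(G_i,dB/10)
  Stage 1: F_1 = 10^(2.25/10) = 1.679, G_1 = 10^(−2.25/10) = 0.5957
  Stage 2: F_2 = 10^(3.15/10) = 2.065, G_2 = 10^(−3.15/10) = 0.4842
  Stage 3: F_3 = 10^(1.36/10) = 1.368, G_3 = 10^(15.7/10) = 37.15
  Stage 4: F_4 = 10^(6.62/10) = 4.592, G_4 = 10^(−5.00/10) = 0.3162
Friis cascade:
  F = 1.679 + (2.065 − 1)/0.5957 + (1.368 − 1)/0.2884 + (4.592 − 1)/10.72 = 5.078
NF = 10 log₁₀(5.078) = 7.06 dB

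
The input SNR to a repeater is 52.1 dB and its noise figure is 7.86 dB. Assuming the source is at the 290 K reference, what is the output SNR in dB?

By definition F = SNR_in/SNR_out, so in dB: SNR_out = SNR_in − NF
SNR_out = 52.1 − 7.86 = 44.24 dB

44.24 dB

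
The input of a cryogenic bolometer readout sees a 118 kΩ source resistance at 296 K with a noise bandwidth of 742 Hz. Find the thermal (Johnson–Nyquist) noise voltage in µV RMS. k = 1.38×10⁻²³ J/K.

1.20 µV

V_n = √(4kTRB)
4kTRB = 4 × 1.38×10⁻²³ × 296 × 1.18×10⁵ × 7.42×10² = 1.43×10⁻¹² V²
V_n = √(1.43×10⁻¹²) = 1.20×10⁻⁶ V = 1.20 µV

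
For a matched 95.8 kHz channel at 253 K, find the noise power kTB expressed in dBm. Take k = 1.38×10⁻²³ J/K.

P_n = kTB = 1.38×10⁻²³ × 253 × 9.58×10⁴ = 3.34×10⁻¹⁶ W
In dBm: 10 log₁₀(3.34×10⁻¹⁶ / 10⁻³) = −124.8 dBm

−124.8 dBm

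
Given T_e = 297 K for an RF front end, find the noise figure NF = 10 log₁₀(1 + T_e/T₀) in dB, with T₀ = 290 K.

3.06 dB

F = 1 + T_e/T₀ = 1 + 297/290 = 2.02414
NF = 10 log₁₀(2.02414) = 3.06 dB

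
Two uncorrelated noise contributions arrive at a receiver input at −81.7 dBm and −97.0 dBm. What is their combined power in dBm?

−81.6 dBm

Convert to linear, add, convert back:
P₁ = 6.76×10⁻¹² W, P₂ = 2.00×10⁻¹³ W
P_tot = 6.96×10⁻¹² W → 10 log₁₀(P_tot / 10⁻³) = −81.6 dBm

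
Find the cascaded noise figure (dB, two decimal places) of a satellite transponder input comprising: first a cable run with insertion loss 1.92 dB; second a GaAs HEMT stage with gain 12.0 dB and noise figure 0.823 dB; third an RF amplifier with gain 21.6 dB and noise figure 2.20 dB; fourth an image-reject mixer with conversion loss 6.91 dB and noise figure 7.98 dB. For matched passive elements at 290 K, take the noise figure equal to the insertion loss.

2.90 dB

Convert to linear (a loss of L dB is a gain of −L dB): F_i = 10^(NF_i/10), G_i = 10^(G_i,dB/10)
  Stage 1: F_1 = 10^(1.92/10) = 1.556, G_1 = 10^(−1.92/10) = 0.6427
  Stage 2: F_2 = 10^(0.823/10) = 1.209, G_2 = 10^(12.0/10) = 15.85
  Stage 3: F_3 = 10^(2.20/10) = 1.660, G_3 = 10^(21.6/10) = 144.5
  Stage 4: F_4 = 10^(7.98/10) = 6.281, G_4 = 10^(−6.91/10) = 0.2037
Friis cascade:
  F = 1.556 + (1.209 − 1)/0.6427 + (1.660 − 1)/10.19 + (6.281 − 1)/1472 = 1.949
NF = 10 log₁₀(1.949) = 2.90 dB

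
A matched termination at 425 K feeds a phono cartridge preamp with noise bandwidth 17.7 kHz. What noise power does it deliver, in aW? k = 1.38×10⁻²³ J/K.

104 aW

P_n = kTB = 1.38×10⁻²³ × 425 × 1.77×10⁴ = 1.04×10⁻¹⁶ W = 104 aW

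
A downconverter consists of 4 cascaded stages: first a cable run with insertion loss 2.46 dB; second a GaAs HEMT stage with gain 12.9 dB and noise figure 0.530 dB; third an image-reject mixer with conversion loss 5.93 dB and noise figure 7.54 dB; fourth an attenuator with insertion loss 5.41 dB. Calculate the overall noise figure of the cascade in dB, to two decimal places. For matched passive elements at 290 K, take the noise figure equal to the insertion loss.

Convert to linear (a loss of L dB is a gain of −L dB): F_i = 10^(NF_i/10), G_i = 10^(G_i,dB/10)
  Stage 1: F_1 = 10^(2.46/10) = 1.762, G_1 = 10^(−2.46/10) = 0.5675
  Stage 2: F_2 = 10^(0.530/10) = 1.130, G_2 = 10^(12.9/10) = 19.50
  Stage 3: F_3 = 10^(7.54/10) = 5.675, G_3 = 10^(−5.93/10) = 0.2553
  Stage 4: F_4 = 10^(5.41/10) = 3.475, G_4 = 10^(−5.41/10) = 0.2877
Friis cascade:
  F = 1.762 + (1.130 − 1)/0.5675 + (5.675 − 1)/11.07 + (3.475 − 1)/2.825 = 3.289
NF = 10 log₁₀(3.289) = 5.17 dB

5.17 dB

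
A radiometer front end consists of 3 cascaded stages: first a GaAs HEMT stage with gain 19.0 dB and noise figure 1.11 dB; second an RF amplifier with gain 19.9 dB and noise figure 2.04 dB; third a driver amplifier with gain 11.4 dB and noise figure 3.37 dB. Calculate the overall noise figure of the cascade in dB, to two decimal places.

1.14 dB

Convert to linear (a loss of L dB is a gain of −L dB): F_i = 10^(NF_i/10), G_i = 10^(G_i,dB/10)
  Stage 1: F_1 = 10^(1.11/10) = 1.291, G_1 = 10^(19.0/10) = 79.43
  Stage 2: F_2 = 10^(2.04/10) = 1.600, G_2 = 10^(19.9/10) = 97.72
  Stage 3: F_3 = 10^(3.37/10) = 2.173, G_3 = 10^(11.4/10) = 13.80
Friis cascade:
  F = 1.291 + (1.600 − 1)/79.43 + (2.173 − 1)/7762 = 1.299
NF = 10 log₁₀(1.299) = 1.14 dB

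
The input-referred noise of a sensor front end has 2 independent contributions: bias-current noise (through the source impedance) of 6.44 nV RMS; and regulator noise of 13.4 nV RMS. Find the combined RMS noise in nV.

14.9 nV

Uncorrelated sources add in power (mean-square): V_tot = √(ΣV_i²)
V_tot = √[(6.44×10⁻⁹)² + (1.34×10⁻⁸)²] = 1.49×10⁻⁸ V = 14.9 nV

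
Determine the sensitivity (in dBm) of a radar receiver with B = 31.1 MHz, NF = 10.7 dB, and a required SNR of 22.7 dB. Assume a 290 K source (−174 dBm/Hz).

Sensitivity = −174 + 10 log₁₀(B) + NF + SNR_min
= −174 + 74.93 + 10.7 + 22.7
= −65.67 dBm → −65.7 dBm

−65.7 dBm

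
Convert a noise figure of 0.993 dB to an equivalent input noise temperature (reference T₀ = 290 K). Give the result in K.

F = 10^(0.993/10) = 1.2569
T_e = (F − 1)·T₀ = (1.2569 − 1) × 290 = 74.5 K

74.5 K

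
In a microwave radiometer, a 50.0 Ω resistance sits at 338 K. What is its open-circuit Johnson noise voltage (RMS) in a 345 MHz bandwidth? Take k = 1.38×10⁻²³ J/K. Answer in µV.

V_n = √(4kTRB)
4kTRB = 4 × 1.38×10⁻²³ × 338 × 5.00×10¹ × 3.45×10⁸ = 3.22×10⁻¹⁰ V²
V_n = √(3.22×10⁻¹⁰) = 1.79×10⁻⁵ V = 17.9 µV

17.9 µV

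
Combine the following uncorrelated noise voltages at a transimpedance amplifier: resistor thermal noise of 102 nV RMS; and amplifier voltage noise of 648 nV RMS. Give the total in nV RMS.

656 nV

Uncorrelated sources add in power (mean-square): V_tot = √(ΣV_i²)
V_tot = √[(1.02×10⁻⁷)² + (6.48×10⁻⁷)²] = 6.56×10⁻⁷ V = 656 nV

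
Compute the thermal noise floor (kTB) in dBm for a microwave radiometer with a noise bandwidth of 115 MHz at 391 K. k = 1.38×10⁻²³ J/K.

−92.1 dBm

P_n = kTB = 1.38×10⁻²³ × 391 × 1.15×10⁸ = 6.21×10⁻¹³ W
In dBm: 10 log₁₀(6.21×10⁻¹³ / 10⁻³) = −92.1 dBm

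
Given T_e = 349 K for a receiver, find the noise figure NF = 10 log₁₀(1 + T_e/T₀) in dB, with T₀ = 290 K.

3.43 dB

F = 1 + T_e/T₀ = 1 + 349/290 = 2.20345
NF = 10 log₁₀(2.20345) = 3.43 dB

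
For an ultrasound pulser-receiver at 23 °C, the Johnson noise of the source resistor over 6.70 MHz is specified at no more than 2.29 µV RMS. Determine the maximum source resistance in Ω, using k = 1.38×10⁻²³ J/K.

47.9 Ω

T = 23 °C + 273.15 = 296.15 K
Johnson–Nyquist: V_n = √(4kTRB) ⇒ R = V_n² / (4kTB)
4kTB = 4 × 1.38×10⁻²³ × 296.15 × 6.70×10⁶ = 1.10×10⁻¹³
R = (2.29×10⁻⁶)² / 1.10×10⁻¹³ = 4.79×10¹ Ω = 47.9 Ω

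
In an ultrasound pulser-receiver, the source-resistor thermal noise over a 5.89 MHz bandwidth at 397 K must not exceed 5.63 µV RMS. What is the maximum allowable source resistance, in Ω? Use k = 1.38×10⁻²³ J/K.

Johnson–Nyquist: V_n = √(4kTRB) ⇒ R = V_n² / (4kTB)
4kTB = 4 × 1.38×10⁻²³ × 397 × 5.89×10⁶ = 1.29×10⁻¹³
R = (5.63×10⁻⁶)² / 1.29×10⁻¹³ = 2.46×10² Ω = 246 Ω

246 Ω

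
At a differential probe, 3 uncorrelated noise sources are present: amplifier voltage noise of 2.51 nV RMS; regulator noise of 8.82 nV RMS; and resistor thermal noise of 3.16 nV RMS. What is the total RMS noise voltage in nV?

Uncorrelated sources add in power (mean-square): V_tot = √(ΣV_i²)
V_tot = √[(2.51×10⁻⁹)² + (8.82×10⁻⁹)² + (3.16×10⁻⁹)²] = 9.70×10⁻⁹ V = 9.70 nV

9.70 nV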